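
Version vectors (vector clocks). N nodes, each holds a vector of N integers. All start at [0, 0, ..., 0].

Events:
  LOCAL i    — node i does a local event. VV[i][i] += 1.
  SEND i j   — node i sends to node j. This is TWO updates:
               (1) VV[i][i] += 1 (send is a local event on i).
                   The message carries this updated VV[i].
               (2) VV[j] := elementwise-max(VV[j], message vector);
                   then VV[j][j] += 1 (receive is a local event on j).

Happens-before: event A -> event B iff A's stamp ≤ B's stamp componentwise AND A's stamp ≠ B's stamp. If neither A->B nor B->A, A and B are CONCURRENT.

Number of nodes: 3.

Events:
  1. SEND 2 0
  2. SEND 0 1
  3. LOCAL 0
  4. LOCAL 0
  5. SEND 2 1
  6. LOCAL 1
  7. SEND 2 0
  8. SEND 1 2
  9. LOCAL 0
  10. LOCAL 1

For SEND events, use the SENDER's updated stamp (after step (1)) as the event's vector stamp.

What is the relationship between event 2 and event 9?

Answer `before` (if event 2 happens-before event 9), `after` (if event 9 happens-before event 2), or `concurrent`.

Initial: VV[0]=[0, 0, 0]
Initial: VV[1]=[0, 0, 0]
Initial: VV[2]=[0, 0, 0]
Event 1: SEND 2->0: VV[2][2]++ -> VV[2]=[0, 0, 1], msg_vec=[0, 0, 1]; VV[0]=max(VV[0],msg_vec) then VV[0][0]++ -> VV[0]=[1, 0, 1]
Event 2: SEND 0->1: VV[0][0]++ -> VV[0]=[2, 0, 1], msg_vec=[2, 0, 1]; VV[1]=max(VV[1],msg_vec) then VV[1][1]++ -> VV[1]=[2, 1, 1]
Event 3: LOCAL 0: VV[0][0]++ -> VV[0]=[3, 0, 1]
Event 4: LOCAL 0: VV[0][0]++ -> VV[0]=[4, 0, 1]
Event 5: SEND 2->1: VV[2][2]++ -> VV[2]=[0, 0, 2], msg_vec=[0, 0, 2]; VV[1]=max(VV[1],msg_vec) then VV[1][1]++ -> VV[1]=[2, 2, 2]
Event 6: LOCAL 1: VV[1][1]++ -> VV[1]=[2, 3, 2]
Event 7: SEND 2->0: VV[2][2]++ -> VV[2]=[0, 0, 3], msg_vec=[0, 0, 3]; VV[0]=max(VV[0],msg_vec) then VV[0][0]++ -> VV[0]=[5, 0, 3]
Event 8: SEND 1->2: VV[1][1]++ -> VV[1]=[2, 4, 2], msg_vec=[2, 4, 2]; VV[2]=max(VV[2],msg_vec) then VV[2][2]++ -> VV[2]=[2, 4, 4]
Event 9: LOCAL 0: VV[0][0]++ -> VV[0]=[6, 0, 3]
Event 10: LOCAL 1: VV[1][1]++ -> VV[1]=[2, 5, 2]
Event 2 stamp: [2, 0, 1]
Event 9 stamp: [6, 0, 3]
[2, 0, 1] <= [6, 0, 3]? True
[6, 0, 3] <= [2, 0, 1]? False
Relation: before

Answer: before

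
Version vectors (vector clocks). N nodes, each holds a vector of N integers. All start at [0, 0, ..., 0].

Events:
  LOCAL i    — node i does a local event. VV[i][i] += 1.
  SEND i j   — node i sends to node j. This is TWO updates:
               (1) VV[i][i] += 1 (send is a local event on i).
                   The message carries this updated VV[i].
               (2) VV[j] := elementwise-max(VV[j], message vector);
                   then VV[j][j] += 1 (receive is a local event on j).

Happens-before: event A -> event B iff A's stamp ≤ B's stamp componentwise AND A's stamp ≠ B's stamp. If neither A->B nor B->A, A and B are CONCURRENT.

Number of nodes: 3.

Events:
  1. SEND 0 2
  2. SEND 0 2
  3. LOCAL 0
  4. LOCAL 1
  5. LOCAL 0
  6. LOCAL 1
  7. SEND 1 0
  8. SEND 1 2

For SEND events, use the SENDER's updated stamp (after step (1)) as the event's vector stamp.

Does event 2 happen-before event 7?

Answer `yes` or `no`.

Answer: no

Derivation:
Initial: VV[0]=[0, 0, 0]
Initial: VV[1]=[0, 0, 0]
Initial: VV[2]=[0, 0, 0]
Event 1: SEND 0->2: VV[0][0]++ -> VV[0]=[1, 0, 0], msg_vec=[1, 0, 0]; VV[2]=max(VV[2],msg_vec) then VV[2][2]++ -> VV[2]=[1, 0, 1]
Event 2: SEND 0->2: VV[0][0]++ -> VV[0]=[2, 0, 0], msg_vec=[2, 0, 0]; VV[2]=max(VV[2],msg_vec) then VV[2][2]++ -> VV[2]=[2, 0, 2]
Event 3: LOCAL 0: VV[0][0]++ -> VV[0]=[3, 0, 0]
Event 4: LOCAL 1: VV[1][1]++ -> VV[1]=[0, 1, 0]
Event 5: LOCAL 0: VV[0][0]++ -> VV[0]=[4, 0, 0]
Event 6: LOCAL 1: VV[1][1]++ -> VV[1]=[0, 2, 0]
Event 7: SEND 1->0: VV[1][1]++ -> VV[1]=[0, 3, 0], msg_vec=[0, 3, 0]; VV[0]=max(VV[0],msg_vec) then VV[0][0]++ -> VV[0]=[5, 3, 0]
Event 8: SEND 1->2: VV[1][1]++ -> VV[1]=[0, 4, 0], msg_vec=[0, 4, 0]; VV[2]=max(VV[2],msg_vec) then VV[2][2]++ -> VV[2]=[2, 4, 3]
Event 2 stamp: [2, 0, 0]
Event 7 stamp: [0, 3, 0]
[2, 0, 0] <= [0, 3, 0]? False. Equal? False. Happens-before: False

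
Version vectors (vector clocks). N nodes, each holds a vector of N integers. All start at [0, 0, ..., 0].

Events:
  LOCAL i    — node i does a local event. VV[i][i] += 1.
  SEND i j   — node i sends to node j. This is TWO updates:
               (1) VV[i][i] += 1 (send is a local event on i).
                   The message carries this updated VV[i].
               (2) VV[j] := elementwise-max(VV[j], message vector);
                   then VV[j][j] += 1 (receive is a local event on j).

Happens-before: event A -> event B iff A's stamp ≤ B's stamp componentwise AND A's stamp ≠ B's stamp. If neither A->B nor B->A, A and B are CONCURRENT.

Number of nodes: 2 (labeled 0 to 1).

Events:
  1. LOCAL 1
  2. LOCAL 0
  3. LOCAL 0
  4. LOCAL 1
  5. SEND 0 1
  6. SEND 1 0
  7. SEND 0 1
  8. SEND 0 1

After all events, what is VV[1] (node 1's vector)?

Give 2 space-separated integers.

Answer: 6 6

Derivation:
Initial: VV[0]=[0, 0]
Initial: VV[1]=[0, 0]
Event 1: LOCAL 1: VV[1][1]++ -> VV[1]=[0, 1]
Event 2: LOCAL 0: VV[0][0]++ -> VV[0]=[1, 0]
Event 3: LOCAL 0: VV[0][0]++ -> VV[0]=[2, 0]
Event 4: LOCAL 1: VV[1][1]++ -> VV[1]=[0, 2]
Event 5: SEND 0->1: VV[0][0]++ -> VV[0]=[3, 0], msg_vec=[3, 0]; VV[1]=max(VV[1],msg_vec) then VV[1][1]++ -> VV[1]=[3, 3]
Event 6: SEND 1->0: VV[1][1]++ -> VV[1]=[3, 4], msg_vec=[3, 4]; VV[0]=max(VV[0],msg_vec) then VV[0][0]++ -> VV[0]=[4, 4]
Event 7: SEND 0->1: VV[0][0]++ -> VV[0]=[5, 4], msg_vec=[5, 4]; VV[1]=max(VV[1],msg_vec) then VV[1][1]++ -> VV[1]=[5, 5]
Event 8: SEND 0->1: VV[0][0]++ -> VV[0]=[6, 4], msg_vec=[6, 4]; VV[1]=max(VV[1],msg_vec) then VV[1][1]++ -> VV[1]=[6, 6]
Final vectors: VV[0]=[6, 4]; VV[1]=[6, 6]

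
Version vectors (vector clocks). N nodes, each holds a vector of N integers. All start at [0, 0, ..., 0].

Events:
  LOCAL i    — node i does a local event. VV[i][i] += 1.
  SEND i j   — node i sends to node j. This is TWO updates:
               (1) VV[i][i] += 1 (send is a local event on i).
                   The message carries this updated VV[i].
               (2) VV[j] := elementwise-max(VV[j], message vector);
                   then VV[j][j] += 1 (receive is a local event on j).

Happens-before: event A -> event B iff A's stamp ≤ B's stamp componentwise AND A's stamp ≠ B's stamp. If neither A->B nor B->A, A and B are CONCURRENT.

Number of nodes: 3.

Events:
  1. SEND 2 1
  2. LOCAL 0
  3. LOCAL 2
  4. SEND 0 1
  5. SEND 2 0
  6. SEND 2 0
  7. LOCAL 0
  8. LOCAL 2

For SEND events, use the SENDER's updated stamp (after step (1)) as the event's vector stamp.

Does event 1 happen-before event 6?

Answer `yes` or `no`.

Answer: yes

Derivation:
Initial: VV[0]=[0, 0, 0]
Initial: VV[1]=[0, 0, 0]
Initial: VV[2]=[0, 0, 0]
Event 1: SEND 2->1: VV[2][2]++ -> VV[2]=[0, 0, 1], msg_vec=[0, 0, 1]; VV[1]=max(VV[1],msg_vec) then VV[1][1]++ -> VV[1]=[0, 1, 1]
Event 2: LOCAL 0: VV[0][0]++ -> VV[0]=[1, 0, 0]
Event 3: LOCAL 2: VV[2][2]++ -> VV[2]=[0, 0, 2]
Event 4: SEND 0->1: VV[0][0]++ -> VV[0]=[2, 0, 0], msg_vec=[2, 0, 0]; VV[1]=max(VV[1],msg_vec) then VV[1][1]++ -> VV[1]=[2, 2, 1]
Event 5: SEND 2->0: VV[2][2]++ -> VV[2]=[0, 0, 3], msg_vec=[0, 0, 3]; VV[0]=max(VV[0],msg_vec) then VV[0][0]++ -> VV[0]=[3, 0, 3]
Event 6: SEND 2->0: VV[2][2]++ -> VV[2]=[0, 0, 4], msg_vec=[0, 0, 4]; VV[0]=max(VV[0],msg_vec) then VV[0][0]++ -> VV[0]=[4, 0, 4]
Event 7: LOCAL 0: VV[0][0]++ -> VV[0]=[5, 0, 4]
Event 8: LOCAL 2: VV[2][2]++ -> VV[2]=[0, 0, 5]
Event 1 stamp: [0, 0, 1]
Event 6 stamp: [0, 0, 4]
[0, 0, 1] <= [0, 0, 4]? True. Equal? False. Happens-before: True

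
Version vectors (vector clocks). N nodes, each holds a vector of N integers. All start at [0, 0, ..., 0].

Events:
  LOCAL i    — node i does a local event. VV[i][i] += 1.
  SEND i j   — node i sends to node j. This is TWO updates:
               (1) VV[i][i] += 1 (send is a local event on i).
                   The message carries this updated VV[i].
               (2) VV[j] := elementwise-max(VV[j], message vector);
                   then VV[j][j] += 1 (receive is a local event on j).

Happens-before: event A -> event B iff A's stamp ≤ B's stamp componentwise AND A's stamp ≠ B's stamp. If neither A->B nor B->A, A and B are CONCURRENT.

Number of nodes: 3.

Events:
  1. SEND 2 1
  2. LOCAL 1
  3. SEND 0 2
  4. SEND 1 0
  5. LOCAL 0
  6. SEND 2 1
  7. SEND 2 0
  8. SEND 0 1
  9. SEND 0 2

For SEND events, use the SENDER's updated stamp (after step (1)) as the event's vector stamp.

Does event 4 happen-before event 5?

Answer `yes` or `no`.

Initial: VV[0]=[0, 0, 0]
Initial: VV[1]=[0, 0, 0]
Initial: VV[2]=[0, 0, 0]
Event 1: SEND 2->1: VV[2][2]++ -> VV[2]=[0, 0, 1], msg_vec=[0, 0, 1]; VV[1]=max(VV[1],msg_vec) then VV[1][1]++ -> VV[1]=[0, 1, 1]
Event 2: LOCAL 1: VV[1][1]++ -> VV[1]=[0, 2, 1]
Event 3: SEND 0->2: VV[0][0]++ -> VV[0]=[1, 0, 0], msg_vec=[1, 0, 0]; VV[2]=max(VV[2],msg_vec) then VV[2][2]++ -> VV[2]=[1, 0, 2]
Event 4: SEND 1->0: VV[1][1]++ -> VV[1]=[0, 3, 1], msg_vec=[0, 3, 1]; VV[0]=max(VV[0],msg_vec) then VV[0][0]++ -> VV[0]=[2, 3, 1]
Event 5: LOCAL 0: VV[0][0]++ -> VV[0]=[3, 3, 1]
Event 6: SEND 2->1: VV[2][2]++ -> VV[2]=[1, 0, 3], msg_vec=[1, 0, 3]; VV[1]=max(VV[1],msg_vec) then VV[1][1]++ -> VV[1]=[1, 4, 3]
Event 7: SEND 2->0: VV[2][2]++ -> VV[2]=[1, 0, 4], msg_vec=[1, 0, 4]; VV[0]=max(VV[0],msg_vec) then VV[0][0]++ -> VV[0]=[4, 3, 4]
Event 8: SEND 0->1: VV[0][0]++ -> VV[0]=[5, 3, 4], msg_vec=[5, 3, 4]; VV[1]=max(VV[1],msg_vec) then VV[1][1]++ -> VV[1]=[5, 5, 4]
Event 9: SEND 0->2: VV[0][0]++ -> VV[0]=[6, 3, 4], msg_vec=[6, 3, 4]; VV[2]=max(VV[2],msg_vec) then VV[2][2]++ -> VV[2]=[6, 3, 5]
Event 4 stamp: [0, 3, 1]
Event 5 stamp: [3, 3, 1]
[0, 3, 1] <= [3, 3, 1]? True. Equal? False. Happens-before: True

Answer: yes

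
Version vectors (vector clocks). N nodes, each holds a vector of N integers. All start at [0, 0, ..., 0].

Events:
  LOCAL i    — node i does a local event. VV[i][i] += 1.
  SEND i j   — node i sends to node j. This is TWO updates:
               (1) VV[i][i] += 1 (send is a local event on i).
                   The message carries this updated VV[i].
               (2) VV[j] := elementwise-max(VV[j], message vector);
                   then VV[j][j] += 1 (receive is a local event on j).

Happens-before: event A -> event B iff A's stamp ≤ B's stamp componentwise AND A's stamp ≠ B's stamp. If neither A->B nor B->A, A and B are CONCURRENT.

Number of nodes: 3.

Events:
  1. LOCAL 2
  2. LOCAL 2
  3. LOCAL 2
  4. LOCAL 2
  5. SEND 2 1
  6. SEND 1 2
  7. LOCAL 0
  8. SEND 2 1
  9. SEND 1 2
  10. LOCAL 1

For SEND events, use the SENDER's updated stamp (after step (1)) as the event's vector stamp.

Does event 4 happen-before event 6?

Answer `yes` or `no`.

Initial: VV[0]=[0, 0, 0]
Initial: VV[1]=[0, 0, 0]
Initial: VV[2]=[0, 0, 0]
Event 1: LOCAL 2: VV[2][2]++ -> VV[2]=[0, 0, 1]
Event 2: LOCAL 2: VV[2][2]++ -> VV[2]=[0, 0, 2]
Event 3: LOCAL 2: VV[2][2]++ -> VV[2]=[0, 0, 3]
Event 4: LOCAL 2: VV[2][2]++ -> VV[2]=[0, 0, 4]
Event 5: SEND 2->1: VV[2][2]++ -> VV[2]=[0, 0, 5], msg_vec=[0, 0, 5]; VV[1]=max(VV[1],msg_vec) then VV[1][1]++ -> VV[1]=[0, 1, 5]
Event 6: SEND 1->2: VV[1][1]++ -> VV[1]=[0, 2, 5], msg_vec=[0, 2, 5]; VV[2]=max(VV[2],msg_vec) then VV[2][2]++ -> VV[2]=[0, 2, 6]
Event 7: LOCAL 0: VV[0][0]++ -> VV[0]=[1, 0, 0]
Event 8: SEND 2->1: VV[2][2]++ -> VV[2]=[0, 2, 7], msg_vec=[0, 2, 7]; VV[1]=max(VV[1],msg_vec) then VV[1][1]++ -> VV[1]=[0, 3, 7]
Event 9: SEND 1->2: VV[1][1]++ -> VV[1]=[0, 4, 7], msg_vec=[0, 4, 7]; VV[2]=max(VV[2],msg_vec) then VV[2][2]++ -> VV[2]=[0, 4, 8]
Event 10: LOCAL 1: VV[1][1]++ -> VV[1]=[0, 5, 7]
Event 4 stamp: [0, 0, 4]
Event 6 stamp: [0, 2, 5]
[0, 0, 4] <= [0, 2, 5]? True. Equal? False. Happens-before: True

Answer: yes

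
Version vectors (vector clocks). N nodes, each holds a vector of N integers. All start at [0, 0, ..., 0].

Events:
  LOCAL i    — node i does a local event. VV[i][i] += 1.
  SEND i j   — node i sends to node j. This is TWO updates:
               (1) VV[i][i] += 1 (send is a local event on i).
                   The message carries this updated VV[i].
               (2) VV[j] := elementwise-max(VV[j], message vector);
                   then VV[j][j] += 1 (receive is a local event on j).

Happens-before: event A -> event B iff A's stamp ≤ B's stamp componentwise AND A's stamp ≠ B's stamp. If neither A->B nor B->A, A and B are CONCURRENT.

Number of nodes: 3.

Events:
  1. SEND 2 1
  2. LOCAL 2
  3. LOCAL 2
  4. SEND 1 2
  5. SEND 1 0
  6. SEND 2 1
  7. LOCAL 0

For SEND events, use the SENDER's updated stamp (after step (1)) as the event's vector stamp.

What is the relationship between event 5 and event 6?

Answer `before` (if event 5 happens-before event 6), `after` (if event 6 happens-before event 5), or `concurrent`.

Answer: concurrent

Derivation:
Initial: VV[0]=[0, 0, 0]
Initial: VV[1]=[0, 0, 0]
Initial: VV[2]=[0, 0, 0]
Event 1: SEND 2->1: VV[2][2]++ -> VV[2]=[0, 0, 1], msg_vec=[0, 0, 1]; VV[1]=max(VV[1],msg_vec) then VV[1][1]++ -> VV[1]=[0, 1, 1]
Event 2: LOCAL 2: VV[2][2]++ -> VV[2]=[0, 0, 2]
Event 3: LOCAL 2: VV[2][2]++ -> VV[2]=[0, 0, 3]
Event 4: SEND 1->2: VV[1][1]++ -> VV[1]=[0, 2, 1], msg_vec=[0, 2, 1]; VV[2]=max(VV[2],msg_vec) then VV[2][2]++ -> VV[2]=[0, 2, 4]
Event 5: SEND 1->0: VV[1][1]++ -> VV[1]=[0, 3, 1], msg_vec=[0, 3, 1]; VV[0]=max(VV[0],msg_vec) then VV[0][0]++ -> VV[0]=[1, 3, 1]
Event 6: SEND 2->1: VV[2][2]++ -> VV[2]=[0, 2, 5], msg_vec=[0, 2, 5]; VV[1]=max(VV[1],msg_vec) then VV[1][1]++ -> VV[1]=[0, 4, 5]
Event 7: LOCAL 0: VV[0][0]++ -> VV[0]=[2, 3, 1]
Event 5 stamp: [0, 3, 1]
Event 6 stamp: [0, 2, 5]
[0, 3, 1] <= [0, 2, 5]? False
[0, 2, 5] <= [0, 3, 1]? False
Relation: concurrent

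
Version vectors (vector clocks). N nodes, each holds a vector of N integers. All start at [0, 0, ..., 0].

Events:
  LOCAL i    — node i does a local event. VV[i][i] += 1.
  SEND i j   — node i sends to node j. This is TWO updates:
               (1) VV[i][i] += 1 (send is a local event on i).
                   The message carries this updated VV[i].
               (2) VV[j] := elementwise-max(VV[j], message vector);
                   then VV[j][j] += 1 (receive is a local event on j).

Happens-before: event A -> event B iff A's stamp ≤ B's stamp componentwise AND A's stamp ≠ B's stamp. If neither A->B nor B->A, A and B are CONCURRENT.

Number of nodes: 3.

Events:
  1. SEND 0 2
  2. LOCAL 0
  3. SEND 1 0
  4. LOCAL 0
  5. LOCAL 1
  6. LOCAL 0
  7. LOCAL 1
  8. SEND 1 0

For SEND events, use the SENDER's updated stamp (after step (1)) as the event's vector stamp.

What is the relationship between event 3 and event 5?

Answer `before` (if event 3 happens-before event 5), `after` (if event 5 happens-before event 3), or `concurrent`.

Answer: before

Derivation:
Initial: VV[0]=[0, 0, 0]
Initial: VV[1]=[0, 0, 0]
Initial: VV[2]=[0, 0, 0]
Event 1: SEND 0->2: VV[0][0]++ -> VV[0]=[1, 0, 0], msg_vec=[1, 0, 0]; VV[2]=max(VV[2],msg_vec) then VV[2][2]++ -> VV[2]=[1, 0, 1]
Event 2: LOCAL 0: VV[0][0]++ -> VV[0]=[2, 0, 0]
Event 3: SEND 1->0: VV[1][1]++ -> VV[1]=[0, 1, 0], msg_vec=[0, 1, 0]; VV[0]=max(VV[0],msg_vec) then VV[0][0]++ -> VV[0]=[3, 1, 0]
Event 4: LOCAL 0: VV[0][0]++ -> VV[0]=[4, 1, 0]
Event 5: LOCAL 1: VV[1][1]++ -> VV[1]=[0, 2, 0]
Event 6: LOCAL 0: VV[0][0]++ -> VV[0]=[5, 1, 0]
Event 7: LOCAL 1: VV[1][1]++ -> VV[1]=[0, 3, 0]
Event 8: SEND 1->0: VV[1][1]++ -> VV[1]=[0, 4, 0], msg_vec=[0, 4, 0]; VV[0]=max(VV[0],msg_vec) then VV[0][0]++ -> VV[0]=[6, 4, 0]
Event 3 stamp: [0, 1, 0]
Event 5 stamp: [0, 2, 0]
[0, 1, 0] <= [0, 2, 0]? True
[0, 2, 0] <= [0, 1, 0]? False
Relation: before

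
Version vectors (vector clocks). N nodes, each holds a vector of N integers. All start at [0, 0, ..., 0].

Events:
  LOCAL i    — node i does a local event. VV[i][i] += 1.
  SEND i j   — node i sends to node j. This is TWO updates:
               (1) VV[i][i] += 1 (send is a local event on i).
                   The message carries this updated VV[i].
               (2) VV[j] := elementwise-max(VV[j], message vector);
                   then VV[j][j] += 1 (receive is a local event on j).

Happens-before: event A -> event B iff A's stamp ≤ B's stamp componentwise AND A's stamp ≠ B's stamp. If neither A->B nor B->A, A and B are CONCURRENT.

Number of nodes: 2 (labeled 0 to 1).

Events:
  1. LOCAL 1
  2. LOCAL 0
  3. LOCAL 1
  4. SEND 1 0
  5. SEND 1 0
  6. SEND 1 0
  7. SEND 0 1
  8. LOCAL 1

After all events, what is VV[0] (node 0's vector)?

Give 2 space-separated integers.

Answer: 5 5

Derivation:
Initial: VV[0]=[0, 0]
Initial: VV[1]=[0, 0]
Event 1: LOCAL 1: VV[1][1]++ -> VV[1]=[0, 1]
Event 2: LOCAL 0: VV[0][0]++ -> VV[0]=[1, 0]
Event 3: LOCAL 1: VV[1][1]++ -> VV[1]=[0, 2]
Event 4: SEND 1->0: VV[1][1]++ -> VV[1]=[0, 3], msg_vec=[0, 3]; VV[0]=max(VV[0],msg_vec) then VV[0][0]++ -> VV[0]=[2, 3]
Event 5: SEND 1->0: VV[1][1]++ -> VV[1]=[0, 4], msg_vec=[0, 4]; VV[0]=max(VV[0],msg_vec) then VV[0][0]++ -> VV[0]=[3, 4]
Event 6: SEND 1->0: VV[1][1]++ -> VV[1]=[0, 5], msg_vec=[0, 5]; VV[0]=max(VV[0],msg_vec) then VV[0][0]++ -> VV[0]=[4, 5]
Event 7: SEND 0->1: VV[0][0]++ -> VV[0]=[5, 5], msg_vec=[5, 5]; VV[1]=max(VV[1],msg_vec) then VV[1][1]++ -> VV[1]=[5, 6]
Event 8: LOCAL 1: VV[1][1]++ -> VV[1]=[5, 7]
Final vectors: VV[0]=[5, 5]; VV[1]=[5, 7]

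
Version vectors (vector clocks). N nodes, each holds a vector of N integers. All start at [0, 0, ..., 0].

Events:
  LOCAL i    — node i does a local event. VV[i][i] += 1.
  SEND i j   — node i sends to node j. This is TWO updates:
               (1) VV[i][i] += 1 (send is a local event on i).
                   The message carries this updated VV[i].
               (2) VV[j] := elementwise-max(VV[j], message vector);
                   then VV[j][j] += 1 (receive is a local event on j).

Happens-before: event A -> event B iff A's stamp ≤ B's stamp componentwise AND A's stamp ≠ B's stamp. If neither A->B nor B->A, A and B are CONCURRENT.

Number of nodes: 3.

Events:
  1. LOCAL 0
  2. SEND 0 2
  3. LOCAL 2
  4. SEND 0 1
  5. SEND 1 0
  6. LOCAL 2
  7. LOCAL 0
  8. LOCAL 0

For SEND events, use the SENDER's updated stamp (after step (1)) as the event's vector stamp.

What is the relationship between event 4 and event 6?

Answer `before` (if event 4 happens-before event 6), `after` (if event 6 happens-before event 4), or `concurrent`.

Initial: VV[0]=[0, 0, 0]
Initial: VV[1]=[0, 0, 0]
Initial: VV[2]=[0, 0, 0]
Event 1: LOCAL 0: VV[0][0]++ -> VV[0]=[1, 0, 0]
Event 2: SEND 0->2: VV[0][0]++ -> VV[0]=[2, 0, 0], msg_vec=[2, 0, 0]; VV[2]=max(VV[2],msg_vec) then VV[2][2]++ -> VV[2]=[2, 0, 1]
Event 3: LOCAL 2: VV[2][2]++ -> VV[2]=[2, 0, 2]
Event 4: SEND 0->1: VV[0][0]++ -> VV[0]=[3, 0, 0], msg_vec=[3, 0, 0]; VV[1]=max(VV[1],msg_vec) then VV[1][1]++ -> VV[1]=[3, 1, 0]
Event 5: SEND 1->0: VV[1][1]++ -> VV[1]=[3, 2, 0], msg_vec=[3, 2, 0]; VV[0]=max(VV[0],msg_vec) then VV[0][0]++ -> VV[0]=[4, 2, 0]
Event 6: LOCAL 2: VV[2][2]++ -> VV[2]=[2, 0, 3]
Event 7: LOCAL 0: VV[0][0]++ -> VV[0]=[5, 2, 0]
Event 8: LOCAL 0: VV[0][0]++ -> VV[0]=[6, 2, 0]
Event 4 stamp: [3, 0, 0]
Event 6 stamp: [2, 0, 3]
[3, 0, 0] <= [2, 0, 3]? False
[2, 0, 3] <= [3, 0, 0]? False
Relation: concurrent

Answer: concurrent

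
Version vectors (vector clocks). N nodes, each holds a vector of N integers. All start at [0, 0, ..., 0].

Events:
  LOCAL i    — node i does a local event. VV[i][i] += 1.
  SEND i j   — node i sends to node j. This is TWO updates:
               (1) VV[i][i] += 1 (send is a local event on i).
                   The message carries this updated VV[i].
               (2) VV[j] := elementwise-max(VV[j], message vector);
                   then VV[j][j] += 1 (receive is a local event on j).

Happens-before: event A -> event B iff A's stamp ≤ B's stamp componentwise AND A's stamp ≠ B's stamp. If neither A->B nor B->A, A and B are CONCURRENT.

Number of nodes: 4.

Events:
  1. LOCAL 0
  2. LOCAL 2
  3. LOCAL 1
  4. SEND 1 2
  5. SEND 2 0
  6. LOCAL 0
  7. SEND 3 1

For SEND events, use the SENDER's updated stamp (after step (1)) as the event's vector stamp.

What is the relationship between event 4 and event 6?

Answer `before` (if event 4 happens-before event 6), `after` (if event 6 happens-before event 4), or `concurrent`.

Answer: before

Derivation:
Initial: VV[0]=[0, 0, 0, 0]
Initial: VV[1]=[0, 0, 0, 0]
Initial: VV[2]=[0, 0, 0, 0]
Initial: VV[3]=[0, 0, 0, 0]
Event 1: LOCAL 0: VV[0][0]++ -> VV[0]=[1, 0, 0, 0]
Event 2: LOCAL 2: VV[2][2]++ -> VV[2]=[0, 0, 1, 0]
Event 3: LOCAL 1: VV[1][1]++ -> VV[1]=[0, 1, 0, 0]
Event 4: SEND 1->2: VV[1][1]++ -> VV[1]=[0, 2, 0, 0], msg_vec=[0, 2, 0, 0]; VV[2]=max(VV[2],msg_vec) then VV[2][2]++ -> VV[2]=[0, 2, 2, 0]
Event 5: SEND 2->0: VV[2][2]++ -> VV[2]=[0, 2, 3, 0], msg_vec=[0, 2, 3, 0]; VV[0]=max(VV[0],msg_vec) then VV[0][0]++ -> VV[0]=[2, 2, 3, 0]
Event 6: LOCAL 0: VV[0][0]++ -> VV[0]=[3, 2, 3, 0]
Event 7: SEND 3->1: VV[3][3]++ -> VV[3]=[0, 0, 0, 1], msg_vec=[0, 0, 0, 1]; VV[1]=max(VV[1],msg_vec) then VV[1][1]++ -> VV[1]=[0, 3, 0, 1]
Event 4 stamp: [0, 2, 0, 0]
Event 6 stamp: [3, 2, 3, 0]
[0, 2, 0, 0] <= [3, 2, 3, 0]? True
[3, 2, 3, 0] <= [0, 2, 0, 0]? False
Relation: before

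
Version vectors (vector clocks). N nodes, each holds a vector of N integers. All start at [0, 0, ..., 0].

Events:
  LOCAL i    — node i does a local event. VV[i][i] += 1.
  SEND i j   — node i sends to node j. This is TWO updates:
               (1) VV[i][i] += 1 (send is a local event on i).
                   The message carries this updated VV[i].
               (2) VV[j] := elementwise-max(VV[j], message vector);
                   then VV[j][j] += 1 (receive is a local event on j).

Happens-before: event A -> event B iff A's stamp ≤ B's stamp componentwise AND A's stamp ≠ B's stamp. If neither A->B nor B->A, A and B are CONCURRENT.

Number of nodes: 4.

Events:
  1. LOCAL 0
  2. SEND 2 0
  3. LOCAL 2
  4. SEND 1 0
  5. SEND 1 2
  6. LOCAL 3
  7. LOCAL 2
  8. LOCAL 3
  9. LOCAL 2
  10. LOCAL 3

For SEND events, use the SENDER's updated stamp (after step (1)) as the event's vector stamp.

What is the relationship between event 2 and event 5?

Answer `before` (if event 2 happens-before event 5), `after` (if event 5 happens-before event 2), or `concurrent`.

Initial: VV[0]=[0, 0, 0, 0]
Initial: VV[1]=[0, 0, 0, 0]
Initial: VV[2]=[0, 0, 0, 0]
Initial: VV[3]=[0, 0, 0, 0]
Event 1: LOCAL 0: VV[0][0]++ -> VV[0]=[1, 0, 0, 0]
Event 2: SEND 2->0: VV[2][2]++ -> VV[2]=[0, 0, 1, 0], msg_vec=[0, 0, 1, 0]; VV[0]=max(VV[0],msg_vec) then VV[0][0]++ -> VV[0]=[2, 0, 1, 0]
Event 3: LOCAL 2: VV[2][2]++ -> VV[2]=[0, 0, 2, 0]
Event 4: SEND 1->0: VV[1][1]++ -> VV[1]=[0, 1, 0, 0], msg_vec=[0, 1, 0, 0]; VV[0]=max(VV[0],msg_vec) then VV[0][0]++ -> VV[0]=[3, 1, 1, 0]
Event 5: SEND 1->2: VV[1][1]++ -> VV[1]=[0, 2, 0, 0], msg_vec=[0, 2, 0, 0]; VV[2]=max(VV[2],msg_vec) then VV[2][2]++ -> VV[2]=[0, 2, 3, 0]
Event 6: LOCAL 3: VV[3][3]++ -> VV[3]=[0, 0, 0, 1]
Event 7: LOCAL 2: VV[2][2]++ -> VV[2]=[0, 2, 4, 0]
Event 8: LOCAL 3: VV[3][3]++ -> VV[3]=[0, 0, 0, 2]
Event 9: LOCAL 2: VV[2][2]++ -> VV[2]=[0, 2, 5, 0]
Event 10: LOCAL 3: VV[3][3]++ -> VV[3]=[0, 0, 0, 3]
Event 2 stamp: [0, 0, 1, 0]
Event 5 stamp: [0, 2, 0, 0]
[0, 0, 1, 0] <= [0, 2, 0, 0]? False
[0, 2, 0, 0] <= [0, 0, 1, 0]? False
Relation: concurrent

Answer: concurrent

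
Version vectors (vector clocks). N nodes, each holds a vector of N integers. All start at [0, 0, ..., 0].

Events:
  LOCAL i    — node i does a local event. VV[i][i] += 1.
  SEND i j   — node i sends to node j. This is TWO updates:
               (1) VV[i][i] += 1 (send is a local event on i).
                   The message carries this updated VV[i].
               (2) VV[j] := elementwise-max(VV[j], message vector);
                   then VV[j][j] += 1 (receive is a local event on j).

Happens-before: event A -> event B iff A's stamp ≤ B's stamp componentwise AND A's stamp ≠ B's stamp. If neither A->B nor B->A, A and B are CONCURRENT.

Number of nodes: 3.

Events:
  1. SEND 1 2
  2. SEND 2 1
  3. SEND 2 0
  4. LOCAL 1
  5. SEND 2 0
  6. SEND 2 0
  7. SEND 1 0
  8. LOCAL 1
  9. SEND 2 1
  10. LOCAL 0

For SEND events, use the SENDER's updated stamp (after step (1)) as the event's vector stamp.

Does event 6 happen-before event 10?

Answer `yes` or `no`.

Answer: yes

Derivation:
Initial: VV[0]=[0, 0, 0]
Initial: VV[1]=[0, 0, 0]
Initial: VV[2]=[0, 0, 0]
Event 1: SEND 1->2: VV[1][1]++ -> VV[1]=[0, 1, 0], msg_vec=[0, 1, 0]; VV[2]=max(VV[2],msg_vec) then VV[2][2]++ -> VV[2]=[0, 1, 1]
Event 2: SEND 2->1: VV[2][2]++ -> VV[2]=[0, 1, 2], msg_vec=[0, 1, 2]; VV[1]=max(VV[1],msg_vec) then VV[1][1]++ -> VV[1]=[0, 2, 2]
Event 3: SEND 2->0: VV[2][2]++ -> VV[2]=[0, 1, 3], msg_vec=[0, 1, 3]; VV[0]=max(VV[0],msg_vec) then VV[0][0]++ -> VV[0]=[1, 1, 3]
Event 4: LOCAL 1: VV[1][1]++ -> VV[1]=[0, 3, 2]
Event 5: SEND 2->0: VV[2][2]++ -> VV[2]=[0, 1, 4], msg_vec=[0, 1, 4]; VV[0]=max(VV[0],msg_vec) then VV[0][0]++ -> VV[0]=[2, 1, 4]
Event 6: SEND 2->0: VV[2][2]++ -> VV[2]=[0, 1, 5], msg_vec=[0, 1, 5]; VV[0]=max(VV[0],msg_vec) then VV[0][0]++ -> VV[0]=[3, 1, 5]
Event 7: SEND 1->0: VV[1][1]++ -> VV[1]=[0, 4, 2], msg_vec=[0, 4, 2]; VV[0]=max(VV[0],msg_vec) then VV[0][0]++ -> VV[0]=[4, 4, 5]
Event 8: LOCAL 1: VV[1][1]++ -> VV[1]=[0, 5, 2]
Event 9: SEND 2->1: VV[2][2]++ -> VV[2]=[0, 1, 6], msg_vec=[0, 1, 6]; VV[1]=max(VV[1],msg_vec) then VV[1][1]++ -> VV[1]=[0, 6, 6]
Event 10: LOCAL 0: VV[0][0]++ -> VV[0]=[5, 4, 5]
Event 6 stamp: [0, 1, 5]
Event 10 stamp: [5, 4, 5]
[0, 1, 5] <= [5, 4, 5]? True. Equal? False. Happens-before: True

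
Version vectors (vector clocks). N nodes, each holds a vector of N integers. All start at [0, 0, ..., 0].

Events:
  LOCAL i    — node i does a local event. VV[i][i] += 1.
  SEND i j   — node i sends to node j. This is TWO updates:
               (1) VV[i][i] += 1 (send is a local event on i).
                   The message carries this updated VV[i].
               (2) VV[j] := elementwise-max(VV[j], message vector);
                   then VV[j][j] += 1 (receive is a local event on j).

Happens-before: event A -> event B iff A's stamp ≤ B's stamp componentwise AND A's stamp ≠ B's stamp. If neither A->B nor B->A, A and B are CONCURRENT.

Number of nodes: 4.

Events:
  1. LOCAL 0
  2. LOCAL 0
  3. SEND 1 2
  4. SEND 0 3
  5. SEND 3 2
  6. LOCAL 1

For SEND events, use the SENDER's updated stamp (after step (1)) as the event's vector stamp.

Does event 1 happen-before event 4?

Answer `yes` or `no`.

Initial: VV[0]=[0, 0, 0, 0]
Initial: VV[1]=[0, 0, 0, 0]
Initial: VV[2]=[0, 0, 0, 0]
Initial: VV[3]=[0, 0, 0, 0]
Event 1: LOCAL 0: VV[0][0]++ -> VV[0]=[1, 0, 0, 0]
Event 2: LOCAL 0: VV[0][0]++ -> VV[0]=[2, 0, 0, 0]
Event 3: SEND 1->2: VV[1][1]++ -> VV[1]=[0, 1, 0, 0], msg_vec=[0, 1, 0, 0]; VV[2]=max(VV[2],msg_vec) then VV[2][2]++ -> VV[2]=[0, 1, 1, 0]
Event 4: SEND 0->3: VV[0][0]++ -> VV[0]=[3, 0, 0, 0], msg_vec=[3, 0, 0, 0]; VV[3]=max(VV[3],msg_vec) then VV[3][3]++ -> VV[3]=[3, 0, 0, 1]
Event 5: SEND 3->2: VV[3][3]++ -> VV[3]=[3, 0, 0, 2], msg_vec=[3, 0, 0, 2]; VV[2]=max(VV[2],msg_vec) then VV[2][2]++ -> VV[2]=[3, 1, 2, 2]
Event 6: LOCAL 1: VV[1][1]++ -> VV[1]=[0, 2, 0, 0]
Event 1 stamp: [1, 0, 0, 0]
Event 4 stamp: [3, 0, 0, 0]
[1, 0, 0, 0] <= [3, 0, 0, 0]? True. Equal? False. Happens-before: True

Answer: yes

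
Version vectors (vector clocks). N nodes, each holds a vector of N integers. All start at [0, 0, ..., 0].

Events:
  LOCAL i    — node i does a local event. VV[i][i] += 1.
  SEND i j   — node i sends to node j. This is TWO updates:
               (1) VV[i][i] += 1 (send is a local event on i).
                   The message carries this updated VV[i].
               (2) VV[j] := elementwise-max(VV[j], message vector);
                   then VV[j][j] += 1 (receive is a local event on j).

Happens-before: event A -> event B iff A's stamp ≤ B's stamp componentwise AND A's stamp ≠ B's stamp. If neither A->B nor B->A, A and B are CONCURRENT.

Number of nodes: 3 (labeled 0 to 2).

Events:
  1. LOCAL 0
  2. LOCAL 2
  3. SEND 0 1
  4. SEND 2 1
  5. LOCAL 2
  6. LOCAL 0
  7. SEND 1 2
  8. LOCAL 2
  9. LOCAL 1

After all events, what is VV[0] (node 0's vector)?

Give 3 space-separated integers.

Initial: VV[0]=[0, 0, 0]
Initial: VV[1]=[0, 0, 0]
Initial: VV[2]=[0, 0, 0]
Event 1: LOCAL 0: VV[0][0]++ -> VV[0]=[1, 0, 0]
Event 2: LOCAL 2: VV[2][2]++ -> VV[2]=[0, 0, 1]
Event 3: SEND 0->1: VV[0][0]++ -> VV[0]=[2, 0, 0], msg_vec=[2, 0, 0]; VV[1]=max(VV[1],msg_vec) then VV[1][1]++ -> VV[1]=[2, 1, 0]
Event 4: SEND 2->1: VV[2][2]++ -> VV[2]=[0, 0, 2], msg_vec=[0, 0, 2]; VV[1]=max(VV[1],msg_vec) then VV[1][1]++ -> VV[1]=[2, 2, 2]
Event 5: LOCAL 2: VV[2][2]++ -> VV[2]=[0, 0, 3]
Event 6: LOCAL 0: VV[0][0]++ -> VV[0]=[3, 0, 0]
Event 7: SEND 1->2: VV[1][1]++ -> VV[1]=[2, 3, 2], msg_vec=[2, 3, 2]; VV[2]=max(VV[2],msg_vec) then VV[2][2]++ -> VV[2]=[2, 3, 4]
Event 8: LOCAL 2: VV[2][2]++ -> VV[2]=[2, 3, 5]
Event 9: LOCAL 1: VV[1][1]++ -> VV[1]=[2, 4, 2]
Final vectors: VV[0]=[3, 0, 0]; VV[1]=[2, 4, 2]; VV[2]=[2, 3, 5]

Answer: 3 0 0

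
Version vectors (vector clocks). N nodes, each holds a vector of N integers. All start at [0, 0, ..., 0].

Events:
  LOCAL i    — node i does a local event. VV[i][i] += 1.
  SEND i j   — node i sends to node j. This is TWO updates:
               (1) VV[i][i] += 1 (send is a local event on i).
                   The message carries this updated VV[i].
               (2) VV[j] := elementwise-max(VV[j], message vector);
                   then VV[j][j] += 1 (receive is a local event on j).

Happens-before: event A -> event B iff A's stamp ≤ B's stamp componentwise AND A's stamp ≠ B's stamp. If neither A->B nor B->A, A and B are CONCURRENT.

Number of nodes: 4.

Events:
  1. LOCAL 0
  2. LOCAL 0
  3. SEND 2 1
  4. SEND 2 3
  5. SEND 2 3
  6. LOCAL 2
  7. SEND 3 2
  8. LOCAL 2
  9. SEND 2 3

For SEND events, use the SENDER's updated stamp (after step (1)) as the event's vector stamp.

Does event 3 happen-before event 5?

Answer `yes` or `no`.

Answer: yes

Derivation:
Initial: VV[0]=[0, 0, 0, 0]
Initial: VV[1]=[0, 0, 0, 0]
Initial: VV[2]=[0, 0, 0, 0]
Initial: VV[3]=[0, 0, 0, 0]
Event 1: LOCAL 0: VV[0][0]++ -> VV[0]=[1, 0, 0, 0]
Event 2: LOCAL 0: VV[0][0]++ -> VV[0]=[2, 0, 0, 0]
Event 3: SEND 2->1: VV[2][2]++ -> VV[2]=[0, 0, 1, 0], msg_vec=[0, 0, 1, 0]; VV[1]=max(VV[1],msg_vec) then VV[1][1]++ -> VV[1]=[0, 1, 1, 0]
Event 4: SEND 2->3: VV[2][2]++ -> VV[2]=[0, 0, 2, 0], msg_vec=[0, 0, 2, 0]; VV[3]=max(VV[3],msg_vec) then VV[3][3]++ -> VV[3]=[0, 0, 2, 1]
Event 5: SEND 2->3: VV[2][2]++ -> VV[2]=[0, 0, 3, 0], msg_vec=[0, 0, 3, 0]; VV[3]=max(VV[3],msg_vec) then VV[3][3]++ -> VV[3]=[0, 0, 3, 2]
Event 6: LOCAL 2: VV[2][2]++ -> VV[2]=[0, 0, 4, 0]
Event 7: SEND 3->2: VV[3][3]++ -> VV[3]=[0, 0, 3, 3], msg_vec=[0, 0, 3, 3]; VV[2]=max(VV[2],msg_vec) then VV[2][2]++ -> VV[2]=[0, 0, 5, 3]
Event 8: LOCAL 2: VV[2][2]++ -> VV[2]=[0, 0, 6, 3]
Event 9: SEND 2->3: VV[2][2]++ -> VV[2]=[0, 0, 7, 3], msg_vec=[0, 0, 7, 3]; VV[3]=max(VV[3],msg_vec) then VV[3][3]++ -> VV[3]=[0, 0, 7, 4]
Event 3 stamp: [0, 0, 1, 0]
Event 5 stamp: [0, 0, 3, 0]
[0, 0, 1, 0] <= [0, 0, 3, 0]? True. Equal? False. Happens-before: True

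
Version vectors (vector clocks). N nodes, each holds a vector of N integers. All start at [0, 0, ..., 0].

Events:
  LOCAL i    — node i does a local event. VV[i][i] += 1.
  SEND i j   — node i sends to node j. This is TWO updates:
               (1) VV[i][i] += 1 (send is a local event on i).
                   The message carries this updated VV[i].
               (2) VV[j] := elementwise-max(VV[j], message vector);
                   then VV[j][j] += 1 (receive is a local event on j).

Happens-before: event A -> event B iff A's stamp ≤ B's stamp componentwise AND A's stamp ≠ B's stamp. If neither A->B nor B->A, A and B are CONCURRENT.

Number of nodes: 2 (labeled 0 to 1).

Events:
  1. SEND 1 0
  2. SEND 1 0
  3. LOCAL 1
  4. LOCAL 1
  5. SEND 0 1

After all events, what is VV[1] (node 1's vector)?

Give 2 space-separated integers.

Initial: VV[0]=[0, 0]
Initial: VV[1]=[0, 0]
Event 1: SEND 1->0: VV[1][1]++ -> VV[1]=[0, 1], msg_vec=[0, 1]; VV[0]=max(VV[0],msg_vec) then VV[0][0]++ -> VV[0]=[1, 1]
Event 2: SEND 1->0: VV[1][1]++ -> VV[1]=[0, 2], msg_vec=[0, 2]; VV[0]=max(VV[0],msg_vec) then VV[0][0]++ -> VV[0]=[2, 2]
Event 3: LOCAL 1: VV[1][1]++ -> VV[1]=[0, 3]
Event 4: LOCAL 1: VV[1][1]++ -> VV[1]=[0, 4]
Event 5: SEND 0->1: VV[0][0]++ -> VV[0]=[3, 2], msg_vec=[3, 2]; VV[1]=max(VV[1],msg_vec) then VV[1][1]++ -> VV[1]=[3, 5]
Final vectors: VV[0]=[3, 2]; VV[1]=[3, 5]

Answer: 3 5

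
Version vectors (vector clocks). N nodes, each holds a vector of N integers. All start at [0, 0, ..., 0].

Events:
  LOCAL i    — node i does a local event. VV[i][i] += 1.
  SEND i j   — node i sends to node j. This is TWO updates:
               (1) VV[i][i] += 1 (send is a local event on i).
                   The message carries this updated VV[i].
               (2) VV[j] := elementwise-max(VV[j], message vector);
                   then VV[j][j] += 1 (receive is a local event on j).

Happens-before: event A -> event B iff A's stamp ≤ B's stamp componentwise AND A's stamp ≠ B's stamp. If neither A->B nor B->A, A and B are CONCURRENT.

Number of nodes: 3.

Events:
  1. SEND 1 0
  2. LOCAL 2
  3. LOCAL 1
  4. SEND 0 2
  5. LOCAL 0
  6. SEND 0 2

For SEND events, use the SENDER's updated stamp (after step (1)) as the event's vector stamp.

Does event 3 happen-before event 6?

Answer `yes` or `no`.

Initial: VV[0]=[0, 0, 0]
Initial: VV[1]=[0, 0, 0]
Initial: VV[2]=[0, 0, 0]
Event 1: SEND 1->0: VV[1][1]++ -> VV[1]=[0, 1, 0], msg_vec=[0, 1, 0]; VV[0]=max(VV[0],msg_vec) then VV[0][0]++ -> VV[0]=[1, 1, 0]
Event 2: LOCAL 2: VV[2][2]++ -> VV[2]=[0, 0, 1]
Event 3: LOCAL 1: VV[1][1]++ -> VV[1]=[0, 2, 0]
Event 4: SEND 0->2: VV[0][0]++ -> VV[0]=[2, 1, 0], msg_vec=[2, 1, 0]; VV[2]=max(VV[2],msg_vec) then VV[2][2]++ -> VV[2]=[2, 1, 2]
Event 5: LOCAL 0: VV[0][0]++ -> VV[0]=[3, 1, 0]
Event 6: SEND 0->2: VV[0][0]++ -> VV[0]=[4, 1, 0], msg_vec=[4, 1, 0]; VV[2]=max(VV[2],msg_vec) then VV[2][2]++ -> VV[2]=[4, 1, 3]
Event 3 stamp: [0, 2, 0]
Event 6 stamp: [4, 1, 0]
[0, 2, 0] <= [4, 1, 0]? False. Equal? False. Happens-before: False

Answer: no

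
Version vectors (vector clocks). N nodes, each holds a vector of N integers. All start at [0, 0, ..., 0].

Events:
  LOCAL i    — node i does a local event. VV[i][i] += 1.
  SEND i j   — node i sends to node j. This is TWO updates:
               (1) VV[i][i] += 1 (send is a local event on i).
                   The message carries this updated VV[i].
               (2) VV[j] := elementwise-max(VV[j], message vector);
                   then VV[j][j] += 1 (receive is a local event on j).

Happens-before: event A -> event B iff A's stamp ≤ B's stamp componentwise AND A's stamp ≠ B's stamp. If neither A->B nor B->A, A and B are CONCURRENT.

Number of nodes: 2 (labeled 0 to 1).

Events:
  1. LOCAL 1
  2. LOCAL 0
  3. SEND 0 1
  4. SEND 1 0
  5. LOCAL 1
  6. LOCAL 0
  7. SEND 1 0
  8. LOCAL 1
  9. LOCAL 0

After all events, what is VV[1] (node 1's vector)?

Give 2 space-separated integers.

Initial: VV[0]=[0, 0]
Initial: VV[1]=[0, 0]
Event 1: LOCAL 1: VV[1][1]++ -> VV[1]=[0, 1]
Event 2: LOCAL 0: VV[0][0]++ -> VV[0]=[1, 0]
Event 3: SEND 0->1: VV[0][0]++ -> VV[0]=[2, 0], msg_vec=[2, 0]; VV[1]=max(VV[1],msg_vec) then VV[1][1]++ -> VV[1]=[2, 2]
Event 4: SEND 1->0: VV[1][1]++ -> VV[1]=[2, 3], msg_vec=[2, 3]; VV[0]=max(VV[0],msg_vec) then VV[0][0]++ -> VV[0]=[3, 3]
Event 5: LOCAL 1: VV[1][1]++ -> VV[1]=[2, 4]
Event 6: LOCAL 0: VV[0][0]++ -> VV[0]=[4, 3]
Event 7: SEND 1->0: VV[1][1]++ -> VV[1]=[2, 5], msg_vec=[2, 5]; VV[0]=max(VV[0],msg_vec) then VV[0][0]++ -> VV[0]=[5, 5]
Event 8: LOCAL 1: VV[1][1]++ -> VV[1]=[2, 6]
Event 9: LOCAL 0: VV[0][0]++ -> VV[0]=[6, 5]
Final vectors: VV[0]=[6, 5]; VV[1]=[2, 6]

Answer: 2 6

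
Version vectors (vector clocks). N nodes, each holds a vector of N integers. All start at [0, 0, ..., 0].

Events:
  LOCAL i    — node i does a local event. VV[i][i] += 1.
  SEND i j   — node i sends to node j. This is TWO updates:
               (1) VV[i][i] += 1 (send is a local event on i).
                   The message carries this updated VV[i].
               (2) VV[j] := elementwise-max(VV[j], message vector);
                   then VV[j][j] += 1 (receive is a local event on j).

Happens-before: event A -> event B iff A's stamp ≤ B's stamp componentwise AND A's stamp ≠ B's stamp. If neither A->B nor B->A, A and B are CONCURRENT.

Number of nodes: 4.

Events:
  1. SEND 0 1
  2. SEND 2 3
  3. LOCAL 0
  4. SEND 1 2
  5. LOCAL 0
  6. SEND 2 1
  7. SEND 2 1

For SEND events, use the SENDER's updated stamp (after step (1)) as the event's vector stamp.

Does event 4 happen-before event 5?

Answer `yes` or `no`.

Initial: VV[0]=[0, 0, 0, 0]
Initial: VV[1]=[0, 0, 0, 0]
Initial: VV[2]=[0, 0, 0, 0]
Initial: VV[3]=[0, 0, 0, 0]
Event 1: SEND 0->1: VV[0][0]++ -> VV[0]=[1, 0, 0, 0], msg_vec=[1, 0, 0, 0]; VV[1]=max(VV[1],msg_vec) then VV[1][1]++ -> VV[1]=[1, 1, 0, 0]
Event 2: SEND 2->3: VV[2][2]++ -> VV[2]=[0, 0, 1, 0], msg_vec=[0, 0, 1, 0]; VV[3]=max(VV[3],msg_vec) then VV[3][3]++ -> VV[3]=[0, 0, 1, 1]
Event 3: LOCAL 0: VV[0][0]++ -> VV[0]=[2, 0, 0, 0]
Event 4: SEND 1->2: VV[1][1]++ -> VV[1]=[1, 2, 0, 0], msg_vec=[1, 2, 0, 0]; VV[2]=max(VV[2],msg_vec) then VV[2][2]++ -> VV[2]=[1, 2, 2, 0]
Event 5: LOCAL 0: VV[0][0]++ -> VV[0]=[3, 0, 0, 0]
Event 6: SEND 2->1: VV[2][2]++ -> VV[2]=[1, 2, 3, 0], msg_vec=[1, 2, 3, 0]; VV[1]=max(VV[1],msg_vec) then VV[1][1]++ -> VV[1]=[1, 3, 3, 0]
Event 7: SEND 2->1: VV[2][2]++ -> VV[2]=[1, 2, 4, 0], msg_vec=[1, 2, 4, 0]; VV[1]=max(VV[1],msg_vec) then VV[1][1]++ -> VV[1]=[1, 4, 4, 0]
Event 4 stamp: [1, 2, 0, 0]
Event 5 stamp: [3, 0, 0, 0]
[1, 2, 0, 0] <= [3, 0, 0, 0]? False. Equal? False. Happens-before: False

Answer: no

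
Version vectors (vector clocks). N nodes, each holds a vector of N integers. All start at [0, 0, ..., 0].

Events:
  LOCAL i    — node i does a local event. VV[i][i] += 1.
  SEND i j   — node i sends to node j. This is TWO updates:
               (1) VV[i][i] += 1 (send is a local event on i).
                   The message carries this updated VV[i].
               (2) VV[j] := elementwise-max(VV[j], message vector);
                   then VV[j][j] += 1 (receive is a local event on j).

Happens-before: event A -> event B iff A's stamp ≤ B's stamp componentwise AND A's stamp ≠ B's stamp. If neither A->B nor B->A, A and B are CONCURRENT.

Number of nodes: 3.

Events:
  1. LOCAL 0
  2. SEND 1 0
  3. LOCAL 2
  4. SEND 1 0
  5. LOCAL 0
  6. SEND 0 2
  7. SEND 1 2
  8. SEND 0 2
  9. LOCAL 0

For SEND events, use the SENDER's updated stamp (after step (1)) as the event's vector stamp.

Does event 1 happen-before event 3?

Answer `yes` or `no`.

Answer: no

Derivation:
Initial: VV[0]=[0, 0, 0]
Initial: VV[1]=[0, 0, 0]
Initial: VV[2]=[0, 0, 0]
Event 1: LOCAL 0: VV[0][0]++ -> VV[0]=[1, 0, 0]
Event 2: SEND 1->0: VV[1][1]++ -> VV[1]=[0, 1, 0], msg_vec=[0, 1, 0]; VV[0]=max(VV[0],msg_vec) then VV[0][0]++ -> VV[0]=[2, 1, 0]
Event 3: LOCAL 2: VV[2][2]++ -> VV[2]=[0, 0, 1]
Event 4: SEND 1->0: VV[1][1]++ -> VV[1]=[0, 2, 0], msg_vec=[0, 2, 0]; VV[0]=max(VV[0],msg_vec) then VV[0][0]++ -> VV[0]=[3, 2, 0]
Event 5: LOCAL 0: VV[0][0]++ -> VV[0]=[4, 2, 0]
Event 6: SEND 0->2: VV[0][0]++ -> VV[0]=[5, 2, 0], msg_vec=[5, 2, 0]; VV[2]=max(VV[2],msg_vec) then VV[2][2]++ -> VV[2]=[5, 2, 2]
Event 7: SEND 1->2: VV[1][1]++ -> VV[1]=[0, 3, 0], msg_vec=[0, 3, 0]; VV[2]=max(VV[2],msg_vec) then VV[2][2]++ -> VV[2]=[5, 3, 3]
Event 8: SEND 0->2: VV[0][0]++ -> VV[0]=[6, 2, 0], msg_vec=[6, 2, 0]; VV[2]=max(VV[2],msg_vec) then VV[2][2]++ -> VV[2]=[6, 3, 4]
Event 9: LOCAL 0: VV[0][0]++ -> VV[0]=[7, 2, 0]
Event 1 stamp: [1, 0, 0]
Event 3 stamp: [0, 0, 1]
[1, 0, 0] <= [0, 0, 1]? False. Equal? False. Happens-before: False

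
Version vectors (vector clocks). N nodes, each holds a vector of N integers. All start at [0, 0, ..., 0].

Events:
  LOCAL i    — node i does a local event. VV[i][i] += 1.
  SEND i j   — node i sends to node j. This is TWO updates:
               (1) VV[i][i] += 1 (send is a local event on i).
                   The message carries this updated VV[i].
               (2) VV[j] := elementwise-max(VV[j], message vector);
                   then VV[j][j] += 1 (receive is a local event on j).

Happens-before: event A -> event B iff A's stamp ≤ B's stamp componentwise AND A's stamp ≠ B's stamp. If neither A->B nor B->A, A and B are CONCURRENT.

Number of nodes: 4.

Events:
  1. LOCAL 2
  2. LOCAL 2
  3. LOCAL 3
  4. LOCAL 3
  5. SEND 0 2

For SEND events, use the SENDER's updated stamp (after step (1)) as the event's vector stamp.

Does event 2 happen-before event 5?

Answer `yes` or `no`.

Initial: VV[0]=[0, 0, 0, 0]
Initial: VV[1]=[0, 0, 0, 0]
Initial: VV[2]=[0, 0, 0, 0]
Initial: VV[3]=[0, 0, 0, 0]
Event 1: LOCAL 2: VV[2][2]++ -> VV[2]=[0, 0, 1, 0]
Event 2: LOCAL 2: VV[2][2]++ -> VV[2]=[0, 0, 2, 0]
Event 3: LOCAL 3: VV[3][3]++ -> VV[3]=[0, 0, 0, 1]
Event 4: LOCAL 3: VV[3][3]++ -> VV[3]=[0, 0, 0, 2]
Event 5: SEND 0->2: VV[0][0]++ -> VV[0]=[1, 0, 0, 0], msg_vec=[1, 0, 0, 0]; VV[2]=max(VV[2],msg_vec) then VV[2][2]++ -> VV[2]=[1, 0, 3, 0]
Event 2 stamp: [0, 0, 2, 0]
Event 5 stamp: [1, 0, 0, 0]
[0, 0, 2, 0] <= [1, 0, 0, 0]? False. Equal? False. Happens-before: False

Answer: no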